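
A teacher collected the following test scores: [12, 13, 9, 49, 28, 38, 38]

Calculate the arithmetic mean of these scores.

26.7143

Step 1: Sum all values: 12 + 13 + 9 + 49 + 28 + 38 + 38 = 187
Step 2: Count the number of values: n = 7
Step 3: Mean = sum / n = 187 / 7 = 26.7143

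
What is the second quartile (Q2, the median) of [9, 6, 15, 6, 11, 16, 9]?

9

Step 1: Sort the data: [6, 6, 9, 9, 11, 15, 16]
Step 2: n = 7
Step 3: Q2 is the median. Since n is odd, it is the middle value at position 4: 9
Step 4: Q2 = 9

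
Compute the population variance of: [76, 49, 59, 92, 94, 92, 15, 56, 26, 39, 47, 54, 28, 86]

648.0663

Step 1: Compute the mean: (76 + 49 + 59 + 92 + 94 + 92 + 15 + 56 + 26 + 39 + 47 + 54 + 28 + 86) / 14 = 58.0714
Step 2: Compute squared deviations from the mean:
  (76 - 58.0714)^2 = 321.4337
  (49 - 58.0714)^2 = 82.2908
  (59 - 58.0714)^2 = 0.8622
  (92 - 58.0714)^2 = 1151.148
  (94 - 58.0714)^2 = 1290.8622
  (92 - 58.0714)^2 = 1151.148
  (15 - 58.0714)^2 = 1855.148
  (56 - 58.0714)^2 = 4.2908
  (26 - 58.0714)^2 = 1028.5765
  (39 - 58.0714)^2 = 363.7194
  (47 - 58.0714)^2 = 122.5765
  (54 - 58.0714)^2 = 16.5765
  (28 - 58.0714)^2 = 904.2908
  (86 - 58.0714)^2 = 780.0051
Step 3: Sum of squared deviations = 9072.9286
Step 4: Population variance = 9072.9286 / 14 = 648.0663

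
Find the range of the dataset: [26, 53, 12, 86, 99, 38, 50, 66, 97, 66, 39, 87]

87

Step 1: Identify the maximum value: max = 99
Step 2: Identify the minimum value: min = 12
Step 3: Range = max - min = 99 - 12 = 87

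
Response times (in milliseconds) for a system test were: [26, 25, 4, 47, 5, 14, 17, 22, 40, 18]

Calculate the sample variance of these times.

187.9556

Step 1: Compute the mean: (26 + 25 + 4 + 47 + 5 + 14 + 17 + 22 + 40 + 18) / 10 = 21.8
Step 2: Compute squared deviations from the mean:
  (26 - 21.8)^2 = 17.64
  (25 - 21.8)^2 = 10.24
  (4 - 21.8)^2 = 316.84
  (47 - 21.8)^2 = 635.04
  (5 - 21.8)^2 = 282.24
  (14 - 21.8)^2 = 60.84
  (17 - 21.8)^2 = 23.04
  (22 - 21.8)^2 = 0.04
  (40 - 21.8)^2 = 331.24
  (18 - 21.8)^2 = 14.44
Step 3: Sum of squared deviations = 1691.6
Step 4: Sample variance = 1691.6 / 9 = 187.9556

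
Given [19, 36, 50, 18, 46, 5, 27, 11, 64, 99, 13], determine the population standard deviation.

26.7177

Step 1: Compute the mean: 35.2727
Step 2: Sum of squared deviations from the mean: 7852.1818
Step 3: Population variance = 7852.1818 / 11 = 713.8347
Step 4: Standard deviation = sqrt(713.8347) = 26.7177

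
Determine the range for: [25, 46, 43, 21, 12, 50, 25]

38

Step 1: Identify the maximum value: max = 50
Step 2: Identify the minimum value: min = 12
Step 3: Range = max - min = 50 - 12 = 38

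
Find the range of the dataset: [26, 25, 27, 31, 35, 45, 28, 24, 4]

41

Step 1: Identify the maximum value: max = 45
Step 2: Identify the minimum value: min = 4
Step 3: Range = max - min = 45 - 4 = 41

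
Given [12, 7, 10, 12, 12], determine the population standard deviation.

1.9596

Step 1: Compute the mean: 10.6
Step 2: Sum of squared deviations from the mean: 19.2
Step 3: Population variance = 19.2 / 5 = 3.84
Step 4: Standard deviation = sqrt(3.84) = 1.9596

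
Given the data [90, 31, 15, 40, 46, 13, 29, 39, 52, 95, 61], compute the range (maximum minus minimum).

82

Step 1: Identify the maximum value: max = 95
Step 2: Identify the minimum value: min = 13
Step 3: Range = max - min = 95 - 13 = 82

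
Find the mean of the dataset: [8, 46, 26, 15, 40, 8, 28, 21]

24

Step 1: Sum all values: 8 + 46 + 26 + 15 + 40 + 8 + 28 + 21 = 192
Step 2: Count the number of values: n = 8
Step 3: Mean = sum / n = 192 / 8 = 24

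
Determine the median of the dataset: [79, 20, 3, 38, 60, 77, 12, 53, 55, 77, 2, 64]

54

Step 1: Sort the data in ascending order: [2, 3, 12, 20, 38, 53, 55, 60, 64, 77, 77, 79]
Step 2: The number of values is n = 12.
Step 3: Since n is even, the median is the average of positions 6 and 7:
  Median = (53 + 55) / 2 = 54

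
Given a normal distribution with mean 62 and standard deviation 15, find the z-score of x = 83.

1.4

Step 1: Recall the z-score formula: z = (x - mu) / sigma
Step 2: Substitute values: z = (83 - 62) / 15
Step 3: z = 21 / 15 = 1.4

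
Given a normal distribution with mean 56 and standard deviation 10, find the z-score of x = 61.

0.5

Step 1: Recall the z-score formula: z = (x - mu) / sigma
Step 2: Substitute values: z = (61 - 56) / 10
Step 3: z = 5 / 10 = 0.5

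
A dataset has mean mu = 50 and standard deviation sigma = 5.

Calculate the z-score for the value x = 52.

0.4

Step 1: Recall the z-score formula: z = (x - mu) / sigma
Step 2: Substitute values: z = (52 - 50) / 5
Step 3: z = 2 / 5 = 0.4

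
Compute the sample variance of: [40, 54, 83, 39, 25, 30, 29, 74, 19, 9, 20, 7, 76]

651.4744

Step 1: Compute the mean: (40 + 54 + 83 + 39 + 25 + 30 + 29 + 74 + 19 + 9 + 20 + 7 + 76) / 13 = 38.8462
Step 2: Compute squared deviations from the mean:
  (40 - 38.8462)^2 = 1.3314
  (54 - 38.8462)^2 = 229.6391
  (83 - 38.8462)^2 = 1949.5621
  (39 - 38.8462)^2 = 0.0237
  (25 - 38.8462)^2 = 191.716
  (30 - 38.8462)^2 = 78.2544
  (29 - 38.8462)^2 = 96.9467
  (74 - 38.8462)^2 = 1235.7929
  (19 - 38.8462)^2 = 393.8698
  (9 - 38.8462)^2 = 890.7929
  (20 - 38.8462)^2 = 355.1775
  (7 - 38.8462)^2 = 1014.1775
  (76 - 38.8462)^2 = 1380.4083
Step 3: Sum of squared deviations = 7817.6923
Step 4: Sample variance = 7817.6923 / 12 = 651.4744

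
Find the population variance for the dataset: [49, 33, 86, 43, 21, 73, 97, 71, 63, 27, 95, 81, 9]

790.8639

Step 1: Compute the mean: (49 + 33 + 86 + 43 + 21 + 73 + 97 + 71 + 63 + 27 + 95 + 81 + 9) / 13 = 57.5385
Step 2: Compute squared deviations from the mean:
  (49 - 57.5385)^2 = 72.9053
  (33 - 57.5385)^2 = 602.1361
  (86 - 57.5385)^2 = 810.0592
  (43 - 57.5385)^2 = 211.3669
  (21 - 57.5385)^2 = 1335.0592
  (73 - 57.5385)^2 = 239.0592
  (97 - 57.5385)^2 = 1557.213
  (71 - 57.5385)^2 = 181.213
  (63 - 57.5385)^2 = 29.8284
  (27 - 57.5385)^2 = 932.5976
  (95 - 57.5385)^2 = 1403.3669
  (81 - 57.5385)^2 = 550.4438
  (9 - 57.5385)^2 = 2355.9822
Step 3: Sum of squared deviations = 10281.2308
Step 4: Population variance = 10281.2308 / 13 = 790.8639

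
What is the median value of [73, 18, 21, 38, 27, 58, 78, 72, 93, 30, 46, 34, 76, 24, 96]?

46

Step 1: Sort the data in ascending order: [18, 21, 24, 27, 30, 34, 38, 46, 58, 72, 73, 76, 78, 93, 96]
Step 2: The number of values is n = 15.
Step 3: Since n is odd, the median is the middle value at position 8: 46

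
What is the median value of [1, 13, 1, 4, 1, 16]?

2.5

Step 1: Sort the data in ascending order: [1, 1, 1, 4, 13, 16]
Step 2: The number of values is n = 6.
Step 3: Since n is even, the median is the average of positions 3 and 4:
  Median = (1 + 4) / 2 = 2.5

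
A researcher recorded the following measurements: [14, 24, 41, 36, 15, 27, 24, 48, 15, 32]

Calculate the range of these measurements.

34

Step 1: Identify the maximum value: max = 48
Step 2: Identify the minimum value: min = 14
Step 3: Range = max - min = 48 - 14 = 34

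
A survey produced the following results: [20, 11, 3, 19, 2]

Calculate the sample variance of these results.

72.5

Step 1: Compute the mean: (20 + 11 + 3 + 19 + 2) / 5 = 11
Step 2: Compute squared deviations from the mean:
  (20 - 11)^2 = 81
  (11 - 11)^2 = 0
  (3 - 11)^2 = 64
  (19 - 11)^2 = 64
  (2 - 11)^2 = 81
Step 3: Sum of squared deviations = 290
Step 4: Sample variance = 290 / 4 = 72.5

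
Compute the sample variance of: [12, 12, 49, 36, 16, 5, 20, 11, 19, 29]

180.1

Step 1: Compute the mean: (12 + 12 + 49 + 36 + 16 + 5 + 20 + 11 + 19 + 29) / 10 = 20.9
Step 2: Compute squared deviations from the mean:
  (12 - 20.9)^2 = 79.21
  (12 - 20.9)^2 = 79.21
  (49 - 20.9)^2 = 789.61
  (36 - 20.9)^2 = 228.01
  (16 - 20.9)^2 = 24.01
  (5 - 20.9)^2 = 252.81
  (20 - 20.9)^2 = 0.81
  (11 - 20.9)^2 = 98.01
  (19 - 20.9)^2 = 3.61
  (29 - 20.9)^2 = 65.61
Step 3: Sum of squared deviations = 1620.9
Step 4: Sample variance = 1620.9 / 9 = 180.1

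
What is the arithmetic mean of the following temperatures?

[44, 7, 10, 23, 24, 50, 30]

26.8571

Step 1: Sum all values: 44 + 7 + 10 + 23 + 24 + 50 + 30 = 188
Step 2: Count the number of values: n = 7
Step 3: Mean = sum / n = 188 / 7 = 26.8571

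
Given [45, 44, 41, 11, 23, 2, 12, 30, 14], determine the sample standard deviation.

16.0468

Step 1: Compute the mean: 24.6667
Step 2: Sum of squared deviations from the mean: 2060
Step 3: Sample variance = 2060 / 8 = 257.5
Step 4: Standard deviation = sqrt(257.5) = 16.0468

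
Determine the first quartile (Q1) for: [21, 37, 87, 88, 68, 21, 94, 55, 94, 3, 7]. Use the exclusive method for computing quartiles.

21

Step 1: Sort the data: [3, 7, 21, 21, 37, 55, 68, 87, 88, 94, 94]
Step 2: n = 11
Step 3: Using the exclusive quartile method:
  Q1 = 21
  Q2 (median) = 55
  Q3 = 88
  IQR = Q3 - Q1 = 88 - 21 = 67
Step 4: Q1 = 21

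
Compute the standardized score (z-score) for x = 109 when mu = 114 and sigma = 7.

-0.7143

Step 1: Recall the z-score formula: z = (x - mu) / sigma
Step 2: Substitute values: z = (109 - 114) / 7
Step 3: z = -5 / 7 = -0.7143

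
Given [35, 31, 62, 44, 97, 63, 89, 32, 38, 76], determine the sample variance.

595.5667

Step 1: Compute the mean: (35 + 31 + 62 + 44 + 97 + 63 + 89 + 32 + 38 + 76) / 10 = 56.7
Step 2: Compute squared deviations from the mean:
  (35 - 56.7)^2 = 470.89
  (31 - 56.7)^2 = 660.49
  (62 - 56.7)^2 = 28.09
  (44 - 56.7)^2 = 161.29
  (97 - 56.7)^2 = 1624.09
  (63 - 56.7)^2 = 39.69
  (89 - 56.7)^2 = 1043.29
  (32 - 56.7)^2 = 610.09
  (38 - 56.7)^2 = 349.69
  (76 - 56.7)^2 = 372.49
Step 3: Sum of squared deviations = 5360.1
Step 4: Sample variance = 5360.1 / 9 = 595.5667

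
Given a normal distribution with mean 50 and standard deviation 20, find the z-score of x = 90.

2

Step 1: Recall the z-score formula: z = (x - mu) / sigma
Step 2: Substitute values: z = (90 - 50) / 20
Step 3: z = 40 / 20 = 2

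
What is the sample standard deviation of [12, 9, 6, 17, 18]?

5.1284

Step 1: Compute the mean: 12.4
Step 2: Sum of squared deviations from the mean: 105.2
Step 3: Sample variance = 105.2 / 4 = 26.3
Step 4: Standard deviation = sqrt(26.3) = 5.1284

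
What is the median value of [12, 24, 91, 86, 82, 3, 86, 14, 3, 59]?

41.5

Step 1: Sort the data in ascending order: [3, 3, 12, 14, 24, 59, 82, 86, 86, 91]
Step 2: The number of values is n = 10.
Step 3: Since n is even, the median is the average of positions 5 and 6:
  Median = (24 + 59) / 2 = 41.5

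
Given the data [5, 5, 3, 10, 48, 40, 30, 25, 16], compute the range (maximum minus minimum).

45

Step 1: Identify the maximum value: max = 48
Step 2: Identify the minimum value: min = 3
Step 3: Range = max - min = 48 - 3 = 45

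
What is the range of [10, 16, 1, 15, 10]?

15

Step 1: Identify the maximum value: max = 16
Step 2: Identify the minimum value: min = 1
Step 3: Range = max - min = 16 - 1 = 15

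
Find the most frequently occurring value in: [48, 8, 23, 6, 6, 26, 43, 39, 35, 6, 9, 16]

6

Step 1: Count the frequency of each value:
  6: appears 3 time(s)
  8: appears 1 time(s)
  9: appears 1 time(s)
  16: appears 1 time(s)
  23: appears 1 time(s)
  26: appears 1 time(s)
  35: appears 1 time(s)
  39: appears 1 time(s)
  43: appears 1 time(s)
  48: appears 1 time(s)
Step 2: The value 6 appears most frequently (3 times).
Step 3: Mode = 6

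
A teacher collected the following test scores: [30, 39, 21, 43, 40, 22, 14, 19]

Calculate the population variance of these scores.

106.75

Step 1: Compute the mean: (30 + 39 + 21 + 43 + 40 + 22 + 14 + 19) / 8 = 28.5
Step 2: Compute squared deviations from the mean:
  (30 - 28.5)^2 = 2.25
  (39 - 28.5)^2 = 110.25
  (21 - 28.5)^2 = 56.25
  (43 - 28.5)^2 = 210.25
  (40 - 28.5)^2 = 132.25
  (22 - 28.5)^2 = 42.25
  (14 - 28.5)^2 = 210.25
  (19 - 28.5)^2 = 90.25
Step 3: Sum of squared deviations = 854
Step 4: Population variance = 854 / 8 = 106.75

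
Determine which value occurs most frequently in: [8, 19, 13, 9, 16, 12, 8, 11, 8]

8

Step 1: Count the frequency of each value:
  8: appears 3 time(s)
  9: appears 1 time(s)
  11: appears 1 time(s)
  12: appears 1 time(s)
  13: appears 1 time(s)
  16: appears 1 time(s)
  19: appears 1 time(s)
Step 2: The value 8 appears most frequently (3 times).
Step 3: Mode = 8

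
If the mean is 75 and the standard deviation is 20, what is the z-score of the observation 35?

-2

Step 1: Recall the z-score formula: z = (x - mu) / sigma
Step 2: Substitute values: z = (35 - 75) / 20
Step 3: z = -40 / 20 = -2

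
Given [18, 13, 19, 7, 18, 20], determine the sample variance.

24.5667

Step 1: Compute the mean: (18 + 13 + 19 + 7 + 18 + 20) / 6 = 15.8333
Step 2: Compute squared deviations from the mean:
  (18 - 15.8333)^2 = 4.6944
  (13 - 15.8333)^2 = 8.0278
  (19 - 15.8333)^2 = 10.0278
  (7 - 15.8333)^2 = 78.0278
  (18 - 15.8333)^2 = 4.6944
  (20 - 15.8333)^2 = 17.3611
Step 3: Sum of squared deviations = 122.8333
Step 4: Sample variance = 122.8333 / 5 = 24.5667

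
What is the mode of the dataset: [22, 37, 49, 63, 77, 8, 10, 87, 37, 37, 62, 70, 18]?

37

Step 1: Count the frequency of each value:
  8: appears 1 time(s)
  10: appears 1 time(s)
  18: appears 1 time(s)
  22: appears 1 time(s)
  37: appears 3 time(s)
  49: appears 1 time(s)
  62: appears 1 time(s)
  63: appears 1 time(s)
  70: appears 1 time(s)
  77: appears 1 time(s)
  87: appears 1 time(s)
Step 2: The value 37 appears most frequently (3 times).
Step 3: Mode = 37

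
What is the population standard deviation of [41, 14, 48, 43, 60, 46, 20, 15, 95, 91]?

27.0261

Step 1: Compute the mean: 47.3
Step 2: Sum of squared deviations from the mean: 7304.1
Step 3: Population variance = 7304.1 / 10 = 730.41
Step 4: Standard deviation = sqrt(730.41) = 27.0261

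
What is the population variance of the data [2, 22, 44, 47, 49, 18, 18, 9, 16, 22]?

240.21

Step 1: Compute the mean: (2 + 22 + 44 + 47 + 49 + 18 + 18 + 9 + 16 + 22) / 10 = 24.7
Step 2: Compute squared deviations from the mean:
  (2 - 24.7)^2 = 515.29
  (22 - 24.7)^2 = 7.29
  (44 - 24.7)^2 = 372.49
  (47 - 24.7)^2 = 497.29
  (49 - 24.7)^2 = 590.49
  (18 - 24.7)^2 = 44.89
  (18 - 24.7)^2 = 44.89
  (9 - 24.7)^2 = 246.49
  (16 - 24.7)^2 = 75.69
  (22 - 24.7)^2 = 7.29
Step 3: Sum of squared deviations = 2402.1
Step 4: Population variance = 2402.1 / 10 = 240.21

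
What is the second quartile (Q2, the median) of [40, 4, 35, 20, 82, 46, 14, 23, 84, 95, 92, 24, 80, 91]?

43

Step 1: Sort the data: [4, 14, 20, 23, 24, 35, 40, 46, 80, 82, 84, 91, 92, 95]
Step 2: n = 14
Step 3: Q2 is the median. Since n is even, it is the average of the values at positions 7 and 8:
  Q2 = (40 + 46) / 2 = 43
Step 4: Q2 = 43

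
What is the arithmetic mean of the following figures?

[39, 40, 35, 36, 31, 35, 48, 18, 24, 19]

32.5

Step 1: Sum all values: 39 + 40 + 35 + 36 + 31 + 35 + 48 + 18 + 24 + 19 = 325
Step 2: Count the number of values: n = 10
Step 3: Mean = sum / n = 325 / 10 = 32.5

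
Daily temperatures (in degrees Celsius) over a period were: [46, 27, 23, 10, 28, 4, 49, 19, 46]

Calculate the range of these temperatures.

45

Step 1: Identify the maximum value: max = 49
Step 2: Identify the minimum value: min = 4
Step 3: Range = max - min = 49 - 4 = 45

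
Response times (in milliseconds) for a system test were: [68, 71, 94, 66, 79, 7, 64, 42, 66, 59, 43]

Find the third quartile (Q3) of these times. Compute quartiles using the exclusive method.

71

Step 1: Sort the data: [7, 42, 43, 59, 64, 66, 66, 68, 71, 79, 94]
Step 2: n = 11
Step 3: Using the exclusive quartile method:
  Q1 = 43
  Q2 (median) = 66
  Q3 = 71
  IQR = Q3 - Q1 = 71 - 43 = 28
Step 4: Q3 = 71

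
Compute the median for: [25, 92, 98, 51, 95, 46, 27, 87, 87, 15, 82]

82

Step 1: Sort the data in ascending order: [15, 25, 27, 46, 51, 82, 87, 87, 92, 95, 98]
Step 2: The number of values is n = 11.
Step 3: Since n is odd, the median is the middle value at position 6: 82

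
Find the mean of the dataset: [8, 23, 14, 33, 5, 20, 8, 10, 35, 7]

16.3

Step 1: Sum all values: 8 + 23 + 14 + 33 + 5 + 20 + 8 + 10 + 35 + 7 = 163
Step 2: Count the number of values: n = 10
Step 3: Mean = sum / n = 163 / 10 = 16.3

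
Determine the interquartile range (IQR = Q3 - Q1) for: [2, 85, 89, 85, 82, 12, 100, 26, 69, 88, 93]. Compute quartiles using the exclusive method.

63

Step 1: Sort the data: [2, 12, 26, 69, 82, 85, 85, 88, 89, 93, 100]
Step 2: n = 11
Step 3: Using the exclusive quartile method:
  Q1 = 26
  Q2 (median) = 85
  Q3 = 89
  IQR = Q3 - Q1 = 89 - 26 = 63
Step 4: IQR = 63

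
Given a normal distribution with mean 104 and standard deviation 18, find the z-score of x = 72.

-1.7778

Step 1: Recall the z-score formula: z = (x - mu) / sigma
Step 2: Substitute values: z = (72 - 104) / 18
Step 3: z = -32 / 18 = -1.7778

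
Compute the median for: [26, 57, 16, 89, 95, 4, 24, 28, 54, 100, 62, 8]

41

Step 1: Sort the data in ascending order: [4, 8, 16, 24, 26, 28, 54, 57, 62, 89, 95, 100]
Step 2: The number of values is n = 12.
Step 3: Since n is even, the median is the average of positions 6 and 7:
  Median = (28 + 54) / 2 = 41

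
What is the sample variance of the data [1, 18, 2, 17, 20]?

86.3

Step 1: Compute the mean: (1 + 18 + 2 + 17 + 20) / 5 = 11.6
Step 2: Compute squared deviations from the mean:
  (1 - 11.6)^2 = 112.36
  (18 - 11.6)^2 = 40.96
  (2 - 11.6)^2 = 92.16
  (17 - 11.6)^2 = 29.16
  (20 - 11.6)^2 = 70.56
Step 3: Sum of squared deviations = 345.2
Step 4: Sample variance = 345.2 / 4 = 86.3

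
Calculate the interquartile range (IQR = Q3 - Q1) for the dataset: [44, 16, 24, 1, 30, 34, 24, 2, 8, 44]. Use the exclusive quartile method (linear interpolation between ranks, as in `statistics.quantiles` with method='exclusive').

30

Step 1: Sort the data: [1, 2, 8, 16, 24, 24, 30, 34, 44, 44]
Step 2: n = 10
Step 3: Using the exclusive quartile method:
  Q1 = 6.5
  Q2 (median) = 24
  Q3 = 36.5
  IQR = Q3 - Q1 = 36.5 - 6.5 = 30
Step 4: IQR = 30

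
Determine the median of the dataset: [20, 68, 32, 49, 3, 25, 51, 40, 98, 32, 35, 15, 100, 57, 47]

40

Step 1: Sort the data in ascending order: [3, 15, 20, 25, 32, 32, 35, 40, 47, 49, 51, 57, 68, 98, 100]
Step 2: The number of values is n = 15.
Step 3: Since n is odd, the median is the middle value at position 8: 40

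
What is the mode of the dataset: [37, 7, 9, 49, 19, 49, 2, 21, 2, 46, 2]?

2

Step 1: Count the frequency of each value:
  2: appears 3 time(s)
  7: appears 1 time(s)
  9: appears 1 time(s)
  19: appears 1 time(s)
  21: appears 1 time(s)
  37: appears 1 time(s)
  46: appears 1 time(s)
  49: appears 2 time(s)
Step 2: The value 2 appears most frequently (3 times).
Step 3: Mode = 2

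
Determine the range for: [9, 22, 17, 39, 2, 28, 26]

37

Step 1: Identify the maximum value: max = 39
Step 2: Identify the minimum value: min = 2
Step 3: Range = max - min = 39 - 2 = 37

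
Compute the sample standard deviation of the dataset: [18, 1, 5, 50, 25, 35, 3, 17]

17.0441

Step 1: Compute the mean: 19.25
Step 2: Sum of squared deviations from the mean: 2033.5
Step 3: Sample variance = 2033.5 / 7 = 290.5
Step 4: Standard deviation = sqrt(290.5) = 17.0441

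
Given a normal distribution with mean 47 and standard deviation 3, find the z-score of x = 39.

-2.6667

Step 1: Recall the z-score formula: z = (x - mu) / sigma
Step 2: Substitute values: z = (39 - 47) / 3
Step 3: z = -8 / 3 = -2.6667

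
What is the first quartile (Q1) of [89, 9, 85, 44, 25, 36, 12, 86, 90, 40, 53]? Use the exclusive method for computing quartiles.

25

Step 1: Sort the data: [9, 12, 25, 36, 40, 44, 53, 85, 86, 89, 90]
Step 2: n = 11
Step 3: Using the exclusive quartile method:
  Q1 = 25
  Q2 (median) = 44
  Q3 = 86
  IQR = Q3 - Q1 = 86 - 25 = 61
Step 4: Q1 = 25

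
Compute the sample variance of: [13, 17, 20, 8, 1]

56.7

Step 1: Compute the mean: (13 + 17 + 20 + 8 + 1) / 5 = 11.8
Step 2: Compute squared deviations from the mean:
  (13 - 11.8)^2 = 1.44
  (17 - 11.8)^2 = 27.04
  (20 - 11.8)^2 = 67.24
  (8 - 11.8)^2 = 14.44
  (1 - 11.8)^2 = 116.64
Step 3: Sum of squared deviations = 226.8
Step 4: Sample variance = 226.8 / 4 = 56.7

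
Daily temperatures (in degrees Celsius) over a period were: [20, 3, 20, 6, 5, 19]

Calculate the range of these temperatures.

17

Step 1: Identify the maximum value: max = 20
Step 2: Identify the minimum value: min = 3
Step 3: Range = max - min = 20 - 3 = 17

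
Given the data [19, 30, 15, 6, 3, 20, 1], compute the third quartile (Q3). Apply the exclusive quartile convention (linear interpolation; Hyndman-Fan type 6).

20

Step 1: Sort the data: [1, 3, 6, 15, 19, 20, 30]
Step 2: n = 7
Step 3: Using the exclusive quartile method:
  Q1 = 3
  Q2 (median) = 15
  Q3 = 20
  IQR = Q3 - Q1 = 20 - 3 = 17
Step 4: Q3 = 20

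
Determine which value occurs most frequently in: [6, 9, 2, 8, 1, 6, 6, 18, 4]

6

Step 1: Count the frequency of each value:
  1: appears 1 time(s)
  2: appears 1 time(s)
  4: appears 1 time(s)
  6: appears 3 time(s)
  8: appears 1 time(s)
  9: appears 1 time(s)
  18: appears 1 time(s)
Step 2: The value 6 appears most frequently (3 times).
Step 3: Mode = 6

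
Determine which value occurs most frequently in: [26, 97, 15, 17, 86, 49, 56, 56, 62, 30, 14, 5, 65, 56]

56

Step 1: Count the frequency of each value:
  5: appears 1 time(s)
  14: appears 1 time(s)
  15: appears 1 time(s)
  17: appears 1 time(s)
  26: appears 1 time(s)
  30: appears 1 time(s)
  49: appears 1 time(s)
  56: appears 3 time(s)
  62: appears 1 time(s)
  65: appears 1 time(s)
  86: appears 1 time(s)
  97: appears 1 time(s)
Step 2: The value 56 appears most frequently (3 times).
Step 3: Mode = 56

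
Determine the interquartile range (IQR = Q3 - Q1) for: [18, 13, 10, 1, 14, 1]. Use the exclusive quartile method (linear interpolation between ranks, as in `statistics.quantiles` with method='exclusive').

14

Step 1: Sort the data: [1, 1, 10, 13, 14, 18]
Step 2: n = 6
Step 3: Using the exclusive quartile method:
  Q1 = 1
  Q2 (median) = 11.5
  Q3 = 15
  IQR = Q3 - Q1 = 15 - 1 = 14
Step 4: IQR = 14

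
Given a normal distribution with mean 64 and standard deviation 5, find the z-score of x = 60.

-0.8

Step 1: Recall the z-score formula: z = (x - mu) / sigma
Step 2: Substitute values: z = (60 - 64) / 5
Step 3: z = -4 / 5 = -0.8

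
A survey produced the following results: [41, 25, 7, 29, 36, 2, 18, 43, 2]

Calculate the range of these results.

41

Step 1: Identify the maximum value: max = 43
Step 2: Identify the minimum value: min = 2
Step 3: Range = max - min = 43 - 2 = 41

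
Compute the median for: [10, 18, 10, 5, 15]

10

Step 1: Sort the data in ascending order: [5, 10, 10, 15, 18]
Step 2: The number of values is n = 5.
Step 3: Since n is odd, the median is the middle value at position 3: 10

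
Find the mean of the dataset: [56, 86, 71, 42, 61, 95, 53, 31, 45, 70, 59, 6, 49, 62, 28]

54.2667

Step 1: Sum all values: 56 + 86 + 71 + 42 + 61 + 95 + 53 + 31 + 45 + 70 + 59 + 6 + 49 + 62 + 28 = 814
Step 2: Count the number of values: n = 15
Step 3: Mean = sum / n = 814 / 15 = 54.2667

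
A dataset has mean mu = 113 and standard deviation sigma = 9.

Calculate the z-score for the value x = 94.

-2.1111

Step 1: Recall the z-score formula: z = (x - mu) / sigma
Step 2: Substitute values: z = (94 - 113) / 9
Step 3: z = -19 / 9 = -2.1111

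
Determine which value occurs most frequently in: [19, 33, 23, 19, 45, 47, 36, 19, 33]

19

Step 1: Count the frequency of each value:
  19: appears 3 time(s)
  23: appears 1 time(s)
  33: appears 2 time(s)
  36: appears 1 time(s)
  45: appears 1 time(s)
  47: appears 1 time(s)
Step 2: The value 19 appears most frequently (3 times).
Step 3: Mode = 19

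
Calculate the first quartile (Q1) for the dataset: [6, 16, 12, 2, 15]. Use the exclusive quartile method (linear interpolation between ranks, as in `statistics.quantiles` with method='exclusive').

4

Step 1: Sort the data: [2, 6, 12, 15, 16]
Step 2: n = 5
Step 3: Using the exclusive quartile method:
  Q1 = 4
  Q2 (median) = 12
  Q3 = 15.5
  IQR = Q3 - Q1 = 15.5 - 4 = 11.5
Step 4: Q1 = 4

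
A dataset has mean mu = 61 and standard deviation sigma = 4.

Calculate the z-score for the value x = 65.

1

Step 1: Recall the z-score formula: z = (x - mu) / sigma
Step 2: Substitute values: z = (65 - 61) / 4
Step 3: z = 4 / 4 = 1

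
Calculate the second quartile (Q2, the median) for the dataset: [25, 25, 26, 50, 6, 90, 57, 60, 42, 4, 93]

42

Step 1: Sort the data: [4, 6, 25, 25, 26, 42, 50, 57, 60, 90, 93]
Step 2: n = 11
Step 3: Q2 is the median. Since n is odd, it is the middle value at position 6: 42
Step 4: Q2 = 42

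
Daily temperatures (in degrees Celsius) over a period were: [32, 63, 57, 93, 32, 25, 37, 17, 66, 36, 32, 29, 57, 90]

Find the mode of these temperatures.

32

Step 1: Count the frequency of each value:
  17: appears 1 time(s)
  25: appears 1 time(s)
  29: appears 1 time(s)
  32: appears 3 time(s)
  36: appears 1 time(s)
  37: appears 1 time(s)
  57: appears 2 time(s)
  63: appears 1 time(s)
  66: appears 1 time(s)
  90: appears 1 time(s)
  93: appears 1 time(s)
Step 2: The value 32 appears most frequently (3 times).
Step 3: Mode = 32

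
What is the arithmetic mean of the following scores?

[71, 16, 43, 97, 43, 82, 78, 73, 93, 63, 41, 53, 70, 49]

62.2857

Step 1: Sum all values: 71 + 16 + 43 + 97 + 43 + 82 + 78 + 73 + 93 + 63 + 41 + 53 + 70 + 49 = 872
Step 2: Count the number of values: n = 14
Step 3: Mean = sum / n = 872 / 14 = 62.2857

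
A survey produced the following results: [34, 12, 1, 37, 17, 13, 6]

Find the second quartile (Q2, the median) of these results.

13

Step 1: Sort the data: [1, 6, 12, 13, 17, 34, 37]
Step 2: n = 7
Step 3: Q2 is the median. Since n is odd, it is the middle value at position 4: 13
Step 4: Q2 = 13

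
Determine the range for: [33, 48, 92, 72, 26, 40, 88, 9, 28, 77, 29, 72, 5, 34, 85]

87

Step 1: Identify the maximum value: max = 92
Step 2: Identify the minimum value: min = 5
Step 3: Range = max - min = 92 - 5 = 87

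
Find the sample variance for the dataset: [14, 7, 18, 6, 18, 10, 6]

28.9048

Step 1: Compute the mean: (14 + 7 + 18 + 6 + 18 + 10 + 6) / 7 = 11.2857
Step 2: Compute squared deviations from the mean:
  (14 - 11.2857)^2 = 7.3673
  (7 - 11.2857)^2 = 18.3673
  (18 - 11.2857)^2 = 45.0816
  (6 - 11.2857)^2 = 27.9388
  (18 - 11.2857)^2 = 45.0816
  (10 - 11.2857)^2 = 1.6531
  (6 - 11.2857)^2 = 27.9388
Step 3: Sum of squared deviations = 173.4286
Step 4: Sample variance = 173.4286 / 6 = 28.9048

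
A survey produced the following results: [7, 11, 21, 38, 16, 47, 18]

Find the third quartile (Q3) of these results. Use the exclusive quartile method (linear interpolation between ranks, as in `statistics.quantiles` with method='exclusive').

38

Step 1: Sort the data: [7, 11, 16, 18, 21, 38, 47]
Step 2: n = 7
Step 3: Using the exclusive quartile method:
  Q1 = 11
  Q2 (median) = 18
  Q3 = 38
  IQR = Q3 - Q1 = 38 - 11 = 27
Step 4: Q3 = 38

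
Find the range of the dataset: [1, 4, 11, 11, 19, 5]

18

Step 1: Identify the maximum value: max = 19
Step 2: Identify the minimum value: min = 1
Step 3: Range = max - min = 19 - 1 = 18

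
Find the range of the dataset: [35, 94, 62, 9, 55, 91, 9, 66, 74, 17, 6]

88

Step 1: Identify the maximum value: max = 94
Step 2: Identify the minimum value: min = 6
Step 3: Range = max - min = 94 - 6 = 88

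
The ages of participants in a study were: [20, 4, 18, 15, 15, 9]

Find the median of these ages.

15

Step 1: Sort the data in ascending order: [4, 9, 15, 15, 18, 20]
Step 2: The number of values is n = 6.
Step 3: Since n is even, the median is the average of positions 3 and 4:
  Median = (15 + 15) / 2 = 15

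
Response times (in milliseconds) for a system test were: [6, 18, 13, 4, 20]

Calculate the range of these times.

16

Step 1: Identify the maximum value: max = 20
Step 2: Identify the minimum value: min = 4
Step 3: Range = max - min = 20 - 4 = 16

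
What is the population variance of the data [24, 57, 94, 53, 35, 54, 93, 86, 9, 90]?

843.45

Step 1: Compute the mean: (24 + 57 + 94 + 53 + 35 + 54 + 93 + 86 + 9 + 90) / 10 = 59.5
Step 2: Compute squared deviations from the mean:
  (24 - 59.5)^2 = 1260.25
  (57 - 59.5)^2 = 6.25
  (94 - 59.5)^2 = 1190.25
  (53 - 59.5)^2 = 42.25
  (35 - 59.5)^2 = 600.25
  (54 - 59.5)^2 = 30.25
  (93 - 59.5)^2 = 1122.25
  (86 - 59.5)^2 = 702.25
  (9 - 59.5)^2 = 2550.25
  (90 - 59.5)^2 = 930.25
Step 3: Sum of squared deviations = 8434.5
Step 4: Population variance = 8434.5 / 10 = 843.45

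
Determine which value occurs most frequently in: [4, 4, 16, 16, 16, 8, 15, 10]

16

Step 1: Count the frequency of each value:
  4: appears 2 time(s)
  8: appears 1 time(s)
  10: appears 1 time(s)
  15: appears 1 time(s)
  16: appears 3 time(s)
Step 2: The value 16 appears most frequently (3 times).
Step 3: Mode = 16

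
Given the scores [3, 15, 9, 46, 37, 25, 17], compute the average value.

21.7143

Step 1: Sum all values: 3 + 15 + 9 + 46 + 37 + 25 + 17 = 152
Step 2: Count the number of values: n = 7
Step 3: Mean = sum / n = 152 / 7 = 21.7143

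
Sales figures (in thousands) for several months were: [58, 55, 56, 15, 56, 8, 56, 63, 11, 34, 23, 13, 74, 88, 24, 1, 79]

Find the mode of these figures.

56

Step 1: Count the frequency of each value:
  1: appears 1 time(s)
  8: appears 1 time(s)
  11: appears 1 time(s)
  13: appears 1 time(s)
  15: appears 1 time(s)
  23: appears 1 time(s)
  24: appears 1 time(s)
  34: appears 1 time(s)
  55: appears 1 time(s)
  56: appears 3 time(s)
  58: appears 1 time(s)
  63: appears 1 time(s)
  74: appears 1 time(s)
  79: appears 1 time(s)
  88: appears 1 time(s)
Step 2: The value 56 appears most frequently (3 times).
Step 3: Mode = 56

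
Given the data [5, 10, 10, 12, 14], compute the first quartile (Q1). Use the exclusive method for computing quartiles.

7.5

Step 1: Sort the data: [5, 10, 10, 12, 14]
Step 2: n = 5
Step 3: Using the exclusive quartile method:
  Q1 = 7.5
  Q2 (median) = 10
  Q3 = 13
  IQR = Q3 - Q1 = 13 - 7.5 = 5.5
Step 4: Q1 = 7.5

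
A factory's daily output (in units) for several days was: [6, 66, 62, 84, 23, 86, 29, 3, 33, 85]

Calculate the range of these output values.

83

Step 1: Identify the maximum value: max = 86
Step 2: Identify the minimum value: min = 3
Step 3: Range = max - min = 86 - 3 = 83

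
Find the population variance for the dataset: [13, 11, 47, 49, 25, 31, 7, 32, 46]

234

Step 1: Compute the mean: (13 + 11 + 47 + 49 + 25 + 31 + 7 + 32 + 46) / 9 = 29
Step 2: Compute squared deviations from the mean:
  (13 - 29)^2 = 256
  (11 - 29)^2 = 324
  (47 - 29)^2 = 324
  (49 - 29)^2 = 400
  (25 - 29)^2 = 16
  (31 - 29)^2 = 4
  (7 - 29)^2 = 484
  (32 - 29)^2 = 9
  (46 - 29)^2 = 289
Step 3: Sum of squared deviations = 2106
Step 4: Population variance = 2106 / 9 = 234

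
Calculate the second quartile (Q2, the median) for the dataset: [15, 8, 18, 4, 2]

8

Step 1: Sort the data: [2, 4, 8, 15, 18]
Step 2: n = 5
Step 3: Q2 is the median. Since n is odd, it is the middle value at position 3: 8
Step 4: Q2 = 8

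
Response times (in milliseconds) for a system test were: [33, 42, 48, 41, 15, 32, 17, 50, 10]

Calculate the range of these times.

40

Step 1: Identify the maximum value: max = 50
Step 2: Identify the minimum value: min = 10
Step 3: Range = max - min = 50 - 10 = 40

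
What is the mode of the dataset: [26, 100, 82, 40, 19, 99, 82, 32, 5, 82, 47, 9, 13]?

82

Step 1: Count the frequency of each value:
  5: appears 1 time(s)
  9: appears 1 time(s)
  13: appears 1 time(s)
  19: appears 1 time(s)
  26: appears 1 time(s)
  32: appears 1 time(s)
  40: appears 1 time(s)
  47: appears 1 time(s)
  82: appears 3 time(s)
  99: appears 1 time(s)
  100: appears 1 time(s)
Step 2: The value 82 appears most frequently (3 times).
Step 3: Mode = 82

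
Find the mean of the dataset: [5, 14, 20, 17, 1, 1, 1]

8.4286

Step 1: Sum all values: 5 + 14 + 20 + 17 + 1 + 1 + 1 = 59
Step 2: Count the number of values: n = 7
Step 3: Mean = sum / n = 59 / 7 = 8.4286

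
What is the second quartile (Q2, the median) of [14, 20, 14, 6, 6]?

14

Step 1: Sort the data: [6, 6, 14, 14, 20]
Step 2: n = 5
Step 3: Q2 is the median. Since n is odd, it is the middle value at position 3: 14
Step 4: Q2 = 14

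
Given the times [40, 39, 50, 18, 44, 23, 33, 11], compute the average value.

32.25

Step 1: Sum all values: 40 + 39 + 50 + 18 + 44 + 23 + 33 + 11 = 258
Step 2: Count the number of values: n = 8
Step 3: Mean = sum / n = 258 / 8 = 32.25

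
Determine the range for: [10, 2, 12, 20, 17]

18

Step 1: Identify the maximum value: max = 20
Step 2: Identify the minimum value: min = 2
Step 3: Range = max - min = 20 - 2 = 18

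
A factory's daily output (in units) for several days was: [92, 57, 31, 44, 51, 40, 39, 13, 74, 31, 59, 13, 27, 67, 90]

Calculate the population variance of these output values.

571.5822

Step 1: Compute the mean: (92 + 57 + 31 + 44 + 51 + 40 + 39 + 13 + 74 + 31 + 59 + 13 + 27 + 67 + 90) / 15 = 48.5333
Step 2: Compute squared deviations from the mean:
  (92 - 48.5333)^2 = 1889.3511
  (57 - 48.5333)^2 = 71.6844
  (31 - 48.5333)^2 = 307.4178
  (44 - 48.5333)^2 = 20.5511
  (51 - 48.5333)^2 = 6.0844
  (40 - 48.5333)^2 = 72.8178
  (39 - 48.5333)^2 = 90.8844
  (13 - 48.5333)^2 = 1262.6178
  (74 - 48.5333)^2 = 648.5511
  (31 - 48.5333)^2 = 307.4178
  (59 - 48.5333)^2 = 109.5511
  (13 - 48.5333)^2 = 1262.6178
  (27 - 48.5333)^2 = 463.6844
  (67 - 48.5333)^2 = 341.0178
  (90 - 48.5333)^2 = 1719.4844
Step 3: Sum of squared deviations = 8573.7333
Step 4: Population variance = 8573.7333 / 15 = 571.5822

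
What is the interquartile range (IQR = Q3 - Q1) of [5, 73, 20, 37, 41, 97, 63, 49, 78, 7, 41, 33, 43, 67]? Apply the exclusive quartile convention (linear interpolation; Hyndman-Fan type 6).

38.75

Step 1: Sort the data: [5, 7, 20, 33, 37, 41, 41, 43, 49, 63, 67, 73, 78, 97]
Step 2: n = 14
Step 3: Using the exclusive quartile method:
  Q1 = 29.75
  Q2 (median) = 42
  Q3 = 68.5
  IQR = Q3 - Q1 = 68.5 - 29.75 = 38.75
Step 4: IQR = 38.75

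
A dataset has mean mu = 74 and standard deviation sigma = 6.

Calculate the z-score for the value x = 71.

-0.5

Step 1: Recall the z-score formula: z = (x - mu) / sigma
Step 2: Substitute values: z = (71 - 74) / 6
Step 3: z = -3 / 6 = -0.5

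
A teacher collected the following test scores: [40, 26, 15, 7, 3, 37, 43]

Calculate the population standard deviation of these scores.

15.1172

Step 1: Compute the mean: 24.4286
Step 2: Sum of squared deviations from the mean: 1599.7143
Step 3: Population variance = 1599.7143 / 7 = 228.5306
Step 4: Standard deviation = sqrt(228.5306) = 15.1172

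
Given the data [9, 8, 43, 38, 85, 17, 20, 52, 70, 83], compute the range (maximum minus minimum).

77

Step 1: Identify the maximum value: max = 85
Step 2: Identify the minimum value: min = 8
Step 3: Range = max - min = 85 - 8 = 77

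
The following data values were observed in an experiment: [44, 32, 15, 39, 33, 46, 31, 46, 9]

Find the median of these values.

33

Step 1: Sort the data in ascending order: [9, 15, 31, 32, 33, 39, 44, 46, 46]
Step 2: The number of values is n = 9.
Step 3: Since n is odd, the median is the middle value at position 5: 33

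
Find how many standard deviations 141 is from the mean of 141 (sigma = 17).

0

Step 1: Recall the z-score formula: z = (x - mu) / sigma
Step 2: Substitute values: z = (141 - 141) / 17
Step 3: z = 0 / 17 = 0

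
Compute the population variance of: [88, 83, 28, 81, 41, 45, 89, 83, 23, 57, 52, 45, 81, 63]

487.5153

Step 1: Compute the mean: (88 + 83 + 28 + 81 + 41 + 45 + 89 + 83 + 23 + 57 + 52 + 45 + 81 + 63) / 14 = 61.3571
Step 2: Compute squared deviations from the mean:
  (88 - 61.3571)^2 = 709.8418
  (83 - 61.3571)^2 = 468.4133
  (28 - 61.3571)^2 = 1112.699
  (81 - 61.3571)^2 = 385.8418
  (41 - 61.3571)^2 = 414.4133
  (45 - 61.3571)^2 = 267.5561
  (89 - 61.3571)^2 = 764.1276
  (83 - 61.3571)^2 = 468.4133
  (23 - 61.3571)^2 = 1471.2704
  (57 - 61.3571)^2 = 18.9847
  (52 - 61.3571)^2 = 87.5561
  (45 - 61.3571)^2 = 267.5561
  (81 - 61.3571)^2 = 385.8418
  (63 - 61.3571)^2 = 2.699
Step 3: Sum of squared deviations = 6825.2143
Step 4: Population variance = 6825.2143 / 14 = 487.5153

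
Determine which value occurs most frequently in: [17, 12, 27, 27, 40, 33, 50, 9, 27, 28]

27

Step 1: Count the frequency of each value:
  9: appears 1 time(s)
  12: appears 1 time(s)
  17: appears 1 time(s)
  27: appears 3 time(s)
  28: appears 1 time(s)
  33: appears 1 time(s)
  40: appears 1 time(s)
  50: appears 1 time(s)
Step 2: The value 27 appears most frequently (3 times).
Step 3: Mode = 27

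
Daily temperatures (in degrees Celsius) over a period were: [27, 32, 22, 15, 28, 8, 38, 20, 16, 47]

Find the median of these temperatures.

24.5

Step 1: Sort the data in ascending order: [8, 15, 16, 20, 22, 27, 28, 32, 38, 47]
Step 2: The number of values is n = 10.
Step 3: Since n is even, the median is the average of positions 5 and 6:
  Median = (22 + 27) / 2 = 24.5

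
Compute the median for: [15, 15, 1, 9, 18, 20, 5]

15

Step 1: Sort the data in ascending order: [1, 5, 9, 15, 15, 18, 20]
Step 2: The number of values is n = 7.
Step 3: Since n is odd, the median is the middle value at position 4: 15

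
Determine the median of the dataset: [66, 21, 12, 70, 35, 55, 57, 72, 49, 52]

53.5

Step 1: Sort the data in ascending order: [12, 21, 35, 49, 52, 55, 57, 66, 70, 72]
Step 2: The number of values is n = 10.
Step 3: Since n is even, the median is the average of positions 5 and 6:
  Median = (52 + 55) / 2 = 53.5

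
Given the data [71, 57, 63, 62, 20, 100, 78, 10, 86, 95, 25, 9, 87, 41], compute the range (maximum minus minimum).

91

Step 1: Identify the maximum value: max = 100
Step 2: Identify the minimum value: min = 9
Step 3: Range = max - min = 100 - 9 = 91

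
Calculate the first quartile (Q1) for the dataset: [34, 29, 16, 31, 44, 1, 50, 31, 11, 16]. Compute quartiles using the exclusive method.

14.75

Step 1: Sort the data: [1, 11, 16, 16, 29, 31, 31, 34, 44, 50]
Step 2: n = 10
Step 3: Using the exclusive quartile method:
  Q1 = 14.75
  Q2 (median) = 30
  Q3 = 36.5
  IQR = Q3 - Q1 = 36.5 - 14.75 = 21.75
Step 4: Q1 = 14.75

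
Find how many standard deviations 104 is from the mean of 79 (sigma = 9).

2.7778

Step 1: Recall the z-score formula: z = (x - mu) / sigma
Step 2: Substitute values: z = (104 - 79) / 9
Step 3: z = 25 / 9 = 2.7778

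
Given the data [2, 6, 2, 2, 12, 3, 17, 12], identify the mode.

2

Step 1: Count the frequency of each value:
  2: appears 3 time(s)
  3: appears 1 time(s)
  6: appears 1 time(s)
  12: appears 2 time(s)
  17: appears 1 time(s)
Step 2: The value 2 appears most frequently (3 times).
Step 3: Mode = 2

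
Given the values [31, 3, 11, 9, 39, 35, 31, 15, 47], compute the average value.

24.5556

Step 1: Sum all values: 31 + 3 + 11 + 9 + 39 + 35 + 31 + 15 + 47 = 221
Step 2: Count the number of values: n = 9
Step 3: Mean = sum / n = 221 / 9 = 24.5556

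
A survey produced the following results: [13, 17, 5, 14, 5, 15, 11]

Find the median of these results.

13

Step 1: Sort the data in ascending order: [5, 5, 11, 13, 14, 15, 17]
Step 2: The number of values is n = 7.
Step 3: Since n is odd, the median is the middle value at position 4: 13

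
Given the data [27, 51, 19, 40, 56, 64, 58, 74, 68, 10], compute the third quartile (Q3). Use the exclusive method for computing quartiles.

65

Step 1: Sort the data: [10, 19, 27, 40, 51, 56, 58, 64, 68, 74]
Step 2: n = 10
Step 3: Using the exclusive quartile method:
  Q1 = 25
  Q2 (median) = 53.5
  Q3 = 65
  IQR = Q3 - Q1 = 65 - 25 = 40
Step 4: Q3 = 65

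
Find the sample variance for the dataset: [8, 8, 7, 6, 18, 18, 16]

29.9524

Step 1: Compute the mean: (8 + 8 + 7 + 6 + 18 + 18 + 16) / 7 = 11.5714
Step 2: Compute squared deviations from the mean:
  (8 - 11.5714)^2 = 12.7551
  (8 - 11.5714)^2 = 12.7551
  (7 - 11.5714)^2 = 20.898
  (6 - 11.5714)^2 = 31.0408
  (18 - 11.5714)^2 = 41.3265
  (18 - 11.5714)^2 = 41.3265
  (16 - 11.5714)^2 = 19.6122
Step 3: Sum of squared deviations = 179.7143
Step 4: Sample variance = 179.7143 / 6 = 29.9524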